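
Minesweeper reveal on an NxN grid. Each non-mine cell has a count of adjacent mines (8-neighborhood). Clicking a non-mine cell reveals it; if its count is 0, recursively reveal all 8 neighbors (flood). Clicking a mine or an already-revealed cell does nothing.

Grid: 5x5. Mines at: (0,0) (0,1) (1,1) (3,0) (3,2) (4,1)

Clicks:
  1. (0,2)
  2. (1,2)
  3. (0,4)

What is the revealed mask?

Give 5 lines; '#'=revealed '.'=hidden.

Answer: ..###
..###
..###
...##
...##

Derivation:
Click 1 (0,2) count=2: revealed 1 new [(0,2)] -> total=1
Click 2 (1,2) count=2: revealed 1 new [(1,2)] -> total=2
Click 3 (0,4) count=0: revealed 11 new [(0,3) (0,4) (1,3) (1,4) (2,2) (2,3) (2,4) (3,3) (3,4) (4,3) (4,4)] -> total=13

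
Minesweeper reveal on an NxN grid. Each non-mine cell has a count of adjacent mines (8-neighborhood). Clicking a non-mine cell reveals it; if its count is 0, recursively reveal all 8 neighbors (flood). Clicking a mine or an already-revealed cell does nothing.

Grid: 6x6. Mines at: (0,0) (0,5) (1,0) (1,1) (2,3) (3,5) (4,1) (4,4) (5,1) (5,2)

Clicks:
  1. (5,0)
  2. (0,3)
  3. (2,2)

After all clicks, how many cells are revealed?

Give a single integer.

Answer: 8

Derivation:
Click 1 (5,0) count=2: revealed 1 new [(5,0)] -> total=1
Click 2 (0,3) count=0: revealed 6 new [(0,2) (0,3) (0,4) (1,2) (1,3) (1,4)] -> total=7
Click 3 (2,2) count=2: revealed 1 new [(2,2)] -> total=8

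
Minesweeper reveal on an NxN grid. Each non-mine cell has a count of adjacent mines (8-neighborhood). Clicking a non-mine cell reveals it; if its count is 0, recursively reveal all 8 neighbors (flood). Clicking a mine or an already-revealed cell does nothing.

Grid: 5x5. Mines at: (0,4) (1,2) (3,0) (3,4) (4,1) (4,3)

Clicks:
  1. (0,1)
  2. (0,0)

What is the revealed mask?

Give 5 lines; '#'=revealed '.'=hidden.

Answer: ##...
##...
##...
.....
.....

Derivation:
Click 1 (0,1) count=1: revealed 1 new [(0,1)] -> total=1
Click 2 (0,0) count=0: revealed 5 new [(0,0) (1,0) (1,1) (2,0) (2,1)] -> total=6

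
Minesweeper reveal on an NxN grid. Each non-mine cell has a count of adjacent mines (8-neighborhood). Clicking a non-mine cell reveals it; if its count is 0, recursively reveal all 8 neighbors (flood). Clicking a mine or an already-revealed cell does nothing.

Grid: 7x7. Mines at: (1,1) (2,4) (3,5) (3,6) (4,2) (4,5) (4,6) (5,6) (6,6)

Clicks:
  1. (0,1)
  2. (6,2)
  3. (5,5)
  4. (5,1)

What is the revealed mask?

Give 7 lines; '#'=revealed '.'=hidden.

Click 1 (0,1) count=1: revealed 1 new [(0,1)] -> total=1
Click 2 (6,2) count=0: revealed 18 new [(2,0) (2,1) (3,0) (3,1) (4,0) (4,1) (5,0) (5,1) (5,2) (5,3) (5,4) (5,5) (6,0) (6,1) (6,2) (6,3) (6,4) (6,5)] -> total=19
Click 3 (5,5) count=4: revealed 0 new [(none)] -> total=19
Click 4 (5,1) count=1: revealed 0 new [(none)] -> total=19

Answer: .#.....
.......
##.....
##.....
##.....
######.
######.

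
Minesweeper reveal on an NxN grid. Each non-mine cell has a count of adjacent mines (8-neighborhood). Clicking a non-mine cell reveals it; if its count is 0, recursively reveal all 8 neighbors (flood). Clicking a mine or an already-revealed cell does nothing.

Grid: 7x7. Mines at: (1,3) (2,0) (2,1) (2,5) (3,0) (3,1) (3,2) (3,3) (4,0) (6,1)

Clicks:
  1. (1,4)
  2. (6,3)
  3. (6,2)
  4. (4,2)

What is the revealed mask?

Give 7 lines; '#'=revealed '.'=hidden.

Click 1 (1,4) count=2: revealed 1 new [(1,4)] -> total=1
Click 2 (6,3) count=0: revealed 18 new [(3,4) (3,5) (3,6) (4,2) (4,3) (4,4) (4,5) (4,6) (5,2) (5,3) (5,4) (5,5) (5,6) (6,2) (6,3) (6,4) (6,5) (6,6)] -> total=19
Click 3 (6,2) count=1: revealed 0 new [(none)] -> total=19
Click 4 (4,2) count=3: revealed 0 new [(none)] -> total=19

Answer: .......
....#..
.......
....###
..#####
..#####
..#####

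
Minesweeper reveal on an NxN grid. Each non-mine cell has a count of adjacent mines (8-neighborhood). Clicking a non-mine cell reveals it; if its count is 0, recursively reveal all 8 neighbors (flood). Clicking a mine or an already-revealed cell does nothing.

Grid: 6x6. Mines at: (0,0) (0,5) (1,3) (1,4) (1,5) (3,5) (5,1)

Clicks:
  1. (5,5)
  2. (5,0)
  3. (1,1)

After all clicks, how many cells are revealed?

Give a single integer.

Click 1 (5,5) count=0: revealed 23 new [(1,0) (1,1) (1,2) (2,0) (2,1) (2,2) (2,3) (2,4) (3,0) (3,1) (3,2) (3,3) (3,4) (4,0) (4,1) (4,2) (4,3) (4,4) (4,5) (5,2) (5,3) (5,4) (5,5)] -> total=23
Click 2 (5,0) count=1: revealed 1 new [(5,0)] -> total=24
Click 3 (1,1) count=1: revealed 0 new [(none)] -> total=24

Answer: 24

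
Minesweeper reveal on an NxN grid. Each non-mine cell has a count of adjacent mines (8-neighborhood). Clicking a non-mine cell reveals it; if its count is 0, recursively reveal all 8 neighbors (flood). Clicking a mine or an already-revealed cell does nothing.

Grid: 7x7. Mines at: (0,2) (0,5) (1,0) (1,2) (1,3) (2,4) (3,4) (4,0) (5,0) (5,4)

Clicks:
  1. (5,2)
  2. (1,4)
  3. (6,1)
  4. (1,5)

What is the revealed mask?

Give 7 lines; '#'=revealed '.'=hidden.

Click 1 (5,2) count=0: revealed 15 new [(2,1) (2,2) (2,3) (3,1) (3,2) (3,3) (4,1) (4,2) (4,3) (5,1) (5,2) (5,3) (6,1) (6,2) (6,3)] -> total=15
Click 2 (1,4) count=3: revealed 1 new [(1,4)] -> total=16
Click 3 (6,1) count=1: revealed 0 new [(none)] -> total=16
Click 4 (1,5) count=2: revealed 1 new [(1,5)] -> total=17

Answer: .......
....##.
.###...
.###...
.###...
.###...
.###...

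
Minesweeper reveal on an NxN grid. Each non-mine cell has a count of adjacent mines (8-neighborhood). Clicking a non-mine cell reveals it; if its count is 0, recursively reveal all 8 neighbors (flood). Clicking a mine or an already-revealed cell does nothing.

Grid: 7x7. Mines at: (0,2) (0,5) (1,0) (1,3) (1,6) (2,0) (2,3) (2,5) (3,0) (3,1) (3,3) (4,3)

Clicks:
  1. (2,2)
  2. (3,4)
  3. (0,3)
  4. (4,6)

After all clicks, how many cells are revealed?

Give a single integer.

Answer: 25

Derivation:
Click 1 (2,2) count=4: revealed 1 new [(2,2)] -> total=1
Click 2 (3,4) count=4: revealed 1 new [(3,4)] -> total=2
Click 3 (0,3) count=2: revealed 1 new [(0,3)] -> total=3
Click 4 (4,6) count=0: revealed 22 new [(3,5) (3,6) (4,0) (4,1) (4,2) (4,4) (4,5) (4,6) (5,0) (5,1) (5,2) (5,3) (5,4) (5,5) (5,6) (6,0) (6,1) (6,2) (6,3) (6,4) (6,5) (6,6)] -> total=25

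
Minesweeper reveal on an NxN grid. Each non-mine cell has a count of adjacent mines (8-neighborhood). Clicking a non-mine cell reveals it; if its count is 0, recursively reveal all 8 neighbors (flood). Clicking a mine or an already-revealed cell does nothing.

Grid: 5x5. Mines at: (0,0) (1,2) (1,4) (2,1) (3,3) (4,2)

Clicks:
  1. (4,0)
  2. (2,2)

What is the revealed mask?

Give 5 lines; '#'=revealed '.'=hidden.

Click 1 (4,0) count=0: revealed 4 new [(3,0) (3,1) (4,0) (4,1)] -> total=4
Click 2 (2,2) count=3: revealed 1 new [(2,2)] -> total=5

Answer: .....
.....
..#..
##...
##...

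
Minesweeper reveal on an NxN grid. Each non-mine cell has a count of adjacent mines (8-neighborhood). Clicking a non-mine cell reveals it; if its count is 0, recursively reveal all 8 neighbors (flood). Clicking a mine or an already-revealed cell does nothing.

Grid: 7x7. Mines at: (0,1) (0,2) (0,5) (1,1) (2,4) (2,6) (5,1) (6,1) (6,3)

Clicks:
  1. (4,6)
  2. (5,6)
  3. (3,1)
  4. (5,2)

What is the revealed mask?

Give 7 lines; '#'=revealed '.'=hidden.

Click 1 (4,6) count=0: revealed 26 new [(2,0) (2,1) (2,2) (2,3) (3,0) (3,1) (3,2) (3,3) (3,4) (3,5) (3,6) (4,0) (4,1) (4,2) (4,3) (4,4) (4,5) (4,6) (5,2) (5,3) (5,4) (5,5) (5,6) (6,4) (6,5) (6,6)] -> total=26
Click 2 (5,6) count=0: revealed 0 new [(none)] -> total=26
Click 3 (3,1) count=0: revealed 0 new [(none)] -> total=26
Click 4 (5,2) count=3: revealed 0 new [(none)] -> total=26

Answer: .......
.......
####...
#######
#######
..#####
....###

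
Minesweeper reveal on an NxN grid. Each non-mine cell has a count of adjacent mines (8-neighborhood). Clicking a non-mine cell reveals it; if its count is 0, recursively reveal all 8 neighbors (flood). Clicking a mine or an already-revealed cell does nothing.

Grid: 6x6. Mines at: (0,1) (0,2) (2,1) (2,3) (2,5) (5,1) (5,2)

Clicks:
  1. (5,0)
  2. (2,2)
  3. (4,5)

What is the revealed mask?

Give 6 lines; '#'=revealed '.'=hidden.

Click 1 (5,0) count=1: revealed 1 new [(5,0)] -> total=1
Click 2 (2,2) count=2: revealed 1 new [(2,2)] -> total=2
Click 3 (4,5) count=0: revealed 9 new [(3,3) (3,4) (3,5) (4,3) (4,4) (4,5) (5,3) (5,4) (5,5)] -> total=11

Answer: ......
......
..#...
...###
...###
#..###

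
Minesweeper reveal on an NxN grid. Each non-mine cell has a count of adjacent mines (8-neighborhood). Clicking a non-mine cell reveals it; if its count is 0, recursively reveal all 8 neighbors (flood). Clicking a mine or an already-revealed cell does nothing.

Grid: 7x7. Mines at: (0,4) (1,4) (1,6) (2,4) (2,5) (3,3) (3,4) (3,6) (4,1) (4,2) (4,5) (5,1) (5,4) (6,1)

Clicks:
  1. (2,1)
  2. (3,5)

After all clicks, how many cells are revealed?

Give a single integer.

Click 1 (2,1) count=0: revealed 15 new [(0,0) (0,1) (0,2) (0,3) (1,0) (1,1) (1,2) (1,3) (2,0) (2,1) (2,2) (2,3) (3,0) (3,1) (3,2)] -> total=15
Click 2 (3,5) count=5: revealed 1 new [(3,5)] -> total=16

Answer: 16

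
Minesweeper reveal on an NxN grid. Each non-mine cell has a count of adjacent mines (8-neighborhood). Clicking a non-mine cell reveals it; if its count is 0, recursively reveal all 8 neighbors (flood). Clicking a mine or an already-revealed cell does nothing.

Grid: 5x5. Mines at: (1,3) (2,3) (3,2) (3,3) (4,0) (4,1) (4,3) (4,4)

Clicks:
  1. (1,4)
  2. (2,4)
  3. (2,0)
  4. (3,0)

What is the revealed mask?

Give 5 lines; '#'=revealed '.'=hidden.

Click 1 (1,4) count=2: revealed 1 new [(1,4)] -> total=1
Click 2 (2,4) count=3: revealed 1 new [(2,4)] -> total=2
Click 3 (2,0) count=0: revealed 11 new [(0,0) (0,1) (0,2) (1,0) (1,1) (1,2) (2,0) (2,1) (2,2) (3,0) (3,1)] -> total=13
Click 4 (3,0) count=2: revealed 0 new [(none)] -> total=13

Answer: ###..
###.#
###.#
##...
.....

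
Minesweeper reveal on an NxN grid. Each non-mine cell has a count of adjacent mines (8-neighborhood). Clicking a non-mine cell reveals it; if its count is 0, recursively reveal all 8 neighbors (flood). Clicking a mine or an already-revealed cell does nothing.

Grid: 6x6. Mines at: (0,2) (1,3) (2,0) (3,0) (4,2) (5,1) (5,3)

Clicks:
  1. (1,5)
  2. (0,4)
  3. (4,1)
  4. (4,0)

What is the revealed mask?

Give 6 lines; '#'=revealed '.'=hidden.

Click 1 (1,5) count=0: revealed 15 new [(0,4) (0,5) (1,4) (1,5) (2,3) (2,4) (2,5) (3,3) (3,4) (3,5) (4,3) (4,4) (4,5) (5,4) (5,5)] -> total=15
Click 2 (0,4) count=1: revealed 0 new [(none)] -> total=15
Click 3 (4,1) count=3: revealed 1 new [(4,1)] -> total=16
Click 4 (4,0) count=2: revealed 1 new [(4,0)] -> total=17

Answer: ....##
....##
...###
...###
##.###
....##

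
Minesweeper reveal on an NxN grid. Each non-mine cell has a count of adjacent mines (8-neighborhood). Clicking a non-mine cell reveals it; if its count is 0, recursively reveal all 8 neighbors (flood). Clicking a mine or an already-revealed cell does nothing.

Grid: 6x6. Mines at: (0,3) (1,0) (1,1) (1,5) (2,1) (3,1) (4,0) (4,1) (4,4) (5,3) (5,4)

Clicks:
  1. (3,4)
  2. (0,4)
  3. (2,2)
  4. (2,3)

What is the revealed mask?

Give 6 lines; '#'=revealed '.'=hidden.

Answer: ....#.
..###.
..###.
..###.
......
......

Derivation:
Click 1 (3,4) count=1: revealed 1 new [(3,4)] -> total=1
Click 2 (0,4) count=2: revealed 1 new [(0,4)] -> total=2
Click 3 (2,2) count=3: revealed 1 new [(2,2)] -> total=3
Click 4 (2,3) count=0: revealed 7 new [(1,2) (1,3) (1,4) (2,3) (2,4) (3,2) (3,3)] -> total=10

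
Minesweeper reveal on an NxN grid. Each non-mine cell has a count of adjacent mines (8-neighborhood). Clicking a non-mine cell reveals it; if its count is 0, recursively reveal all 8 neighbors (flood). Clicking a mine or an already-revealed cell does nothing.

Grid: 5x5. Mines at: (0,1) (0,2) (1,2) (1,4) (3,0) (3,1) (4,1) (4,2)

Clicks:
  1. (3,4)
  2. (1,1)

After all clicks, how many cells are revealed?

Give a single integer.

Click 1 (3,4) count=0: revealed 6 new [(2,3) (2,4) (3,3) (3,4) (4,3) (4,4)] -> total=6
Click 2 (1,1) count=3: revealed 1 new [(1,1)] -> total=7

Answer: 7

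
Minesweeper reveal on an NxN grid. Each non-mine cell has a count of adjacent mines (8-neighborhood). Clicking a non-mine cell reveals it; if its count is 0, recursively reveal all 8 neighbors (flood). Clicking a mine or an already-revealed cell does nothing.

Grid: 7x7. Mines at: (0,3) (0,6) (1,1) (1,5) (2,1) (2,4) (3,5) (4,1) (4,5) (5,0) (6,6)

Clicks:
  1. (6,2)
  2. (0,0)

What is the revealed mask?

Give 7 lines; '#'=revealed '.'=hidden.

Answer: #......
.......
.......
..###..
..###..
.#####.
.#####.

Derivation:
Click 1 (6,2) count=0: revealed 16 new [(3,2) (3,3) (3,4) (4,2) (4,3) (4,4) (5,1) (5,2) (5,3) (5,4) (5,5) (6,1) (6,2) (6,3) (6,4) (6,5)] -> total=16
Click 2 (0,0) count=1: revealed 1 new [(0,0)] -> total=17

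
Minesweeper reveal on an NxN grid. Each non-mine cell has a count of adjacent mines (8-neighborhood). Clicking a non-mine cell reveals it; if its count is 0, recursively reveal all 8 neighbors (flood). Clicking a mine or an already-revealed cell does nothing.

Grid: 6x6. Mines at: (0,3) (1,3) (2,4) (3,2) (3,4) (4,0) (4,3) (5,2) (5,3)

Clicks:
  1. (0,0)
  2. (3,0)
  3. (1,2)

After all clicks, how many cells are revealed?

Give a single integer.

Click 1 (0,0) count=0: revealed 11 new [(0,0) (0,1) (0,2) (1,0) (1,1) (1,2) (2,0) (2,1) (2,2) (3,0) (3,1)] -> total=11
Click 2 (3,0) count=1: revealed 0 new [(none)] -> total=11
Click 3 (1,2) count=2: revealed 0 new [(none)] -> total=11

Answer: 11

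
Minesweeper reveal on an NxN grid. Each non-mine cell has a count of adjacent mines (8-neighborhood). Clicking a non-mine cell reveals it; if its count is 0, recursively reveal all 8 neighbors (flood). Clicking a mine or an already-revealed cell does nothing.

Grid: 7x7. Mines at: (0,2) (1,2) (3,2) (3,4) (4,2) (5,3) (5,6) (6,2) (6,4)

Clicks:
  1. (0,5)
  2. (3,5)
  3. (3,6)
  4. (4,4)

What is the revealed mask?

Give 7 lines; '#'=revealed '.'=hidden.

Answer: ...####
...####
...####
.....##
....###
.......
.......

Derivation:
Click 1 (0,5) count=0: revealed 16 new [(0,3) (0,4) (0,5) (0,6) (1,3) (1,4) (1,5) (1,6) (2,3) (2,4) (2,5) (2,6) (3,5) (3,6) (4,5) (4,6)] -> total=16
Click 2 (3,5) count=1: revealed 0 new [(none)] -> total=16
Click 3 (3,6) count=0: revealed 0 new [(none)] -> total=16
Click 4 (4,4) count=2: revealed 1 new [(4,4)] -> total=17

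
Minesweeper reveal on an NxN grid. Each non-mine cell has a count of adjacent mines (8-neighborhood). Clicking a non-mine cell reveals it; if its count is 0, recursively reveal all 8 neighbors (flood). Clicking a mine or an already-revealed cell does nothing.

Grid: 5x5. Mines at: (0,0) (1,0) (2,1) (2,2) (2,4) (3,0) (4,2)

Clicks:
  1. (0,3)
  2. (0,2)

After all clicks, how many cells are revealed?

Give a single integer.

Click 1 (0,3) count=0: revealed 8 new [(0,1) (0,2) (0,3) (0,4) (1,1) (1,2) (1,3) (1,4)] -> total=8
Click 2 (0,2) count=0: revealed 0 new [(none)] -> total=8

Answer: 8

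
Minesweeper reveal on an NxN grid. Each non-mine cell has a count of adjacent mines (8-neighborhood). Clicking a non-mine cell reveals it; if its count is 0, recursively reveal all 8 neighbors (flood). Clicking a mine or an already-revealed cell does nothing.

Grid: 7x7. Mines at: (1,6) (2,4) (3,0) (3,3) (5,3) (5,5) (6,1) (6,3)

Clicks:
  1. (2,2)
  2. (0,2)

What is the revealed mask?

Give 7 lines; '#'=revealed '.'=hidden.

Answer: ######.
######.
####...
.......
.......
.......
.......

Derivation:
Click 1 (2,2) count=1: revealed 1 new [(2,2)] -> total=1
Click 2 (0,2) count=0: revealed 15 new [(0,0) (0,1) (0,2) (0,3) (0,4) (0,5) (1,0) (1,1) (1,2) (1,3) (1,4) (1,5) (2,0) (2,1) (2,3)] -> total=16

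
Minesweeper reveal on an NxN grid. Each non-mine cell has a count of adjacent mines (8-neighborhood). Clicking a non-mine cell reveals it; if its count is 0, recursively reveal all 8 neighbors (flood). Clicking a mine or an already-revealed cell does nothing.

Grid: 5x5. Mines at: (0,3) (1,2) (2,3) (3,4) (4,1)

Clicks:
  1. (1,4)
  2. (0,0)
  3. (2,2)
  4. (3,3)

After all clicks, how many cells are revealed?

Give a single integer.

Answer: 11

Derivation:
Click 1 (1,4) count=2: revealed 1 new [(1,4)] -> total=1
Click 2 (0,0) count=0: revealed 8 new [(0,0) (0,1) (1,0) (1,1) (2,0) (2,1) (3,0) (3,1)] -> total=9
Click 3 (2,2) count=2: revealed 1 new [(2,2)] -> total=10
Click 4 (3,3) count=2: revealed 1 new [(3,3)] -> total=11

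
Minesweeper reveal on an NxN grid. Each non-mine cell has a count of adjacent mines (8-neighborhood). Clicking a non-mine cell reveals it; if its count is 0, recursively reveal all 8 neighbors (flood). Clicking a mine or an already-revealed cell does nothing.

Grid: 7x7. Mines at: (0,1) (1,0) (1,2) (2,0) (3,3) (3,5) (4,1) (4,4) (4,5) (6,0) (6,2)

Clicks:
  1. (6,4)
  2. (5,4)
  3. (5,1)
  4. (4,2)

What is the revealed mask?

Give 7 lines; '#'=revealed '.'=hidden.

Click 1 (6,4) count=0: revealed 8 new [(5,3) (5,4) (5,5) (5,6) (6,3) (6,4) (6,5) (6,6)] -> total=8
Click 2 (5,4) count=2: revealed 0 new [(none)] -> total=8
Click 3 (5,1) count=3: revealed 1 new [(5,1)] -> total=9
Click 4 (4,2) count=2: revealed 1 new [(4,2)] -> total=10

Answer: .......
.......
.......
.......
..#....
.#.####
...####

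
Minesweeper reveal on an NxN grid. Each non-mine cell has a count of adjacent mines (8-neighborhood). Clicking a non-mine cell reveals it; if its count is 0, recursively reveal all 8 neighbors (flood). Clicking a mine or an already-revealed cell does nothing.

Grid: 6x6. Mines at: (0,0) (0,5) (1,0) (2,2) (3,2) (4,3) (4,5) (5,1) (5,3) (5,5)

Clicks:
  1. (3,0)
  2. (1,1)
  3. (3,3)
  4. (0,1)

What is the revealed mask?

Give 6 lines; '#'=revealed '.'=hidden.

Click 1 (3,0) count=0: revealed 6 new [(2,0) (2,1) (3,0) (3,1) (4,0) (4,1)] -> total=6
Click 2 (1,1) count=3: revealed 1 new [(1,1)] -> total=7
Click 3 (3,3) count=3: revealed 1 new [(3,3)] -> total=8
Click 4 (0,1) count=2: revealed 1 new [(0,1)] -> total=9

Answer: .#....
.#....
##....
##.#..
##....
......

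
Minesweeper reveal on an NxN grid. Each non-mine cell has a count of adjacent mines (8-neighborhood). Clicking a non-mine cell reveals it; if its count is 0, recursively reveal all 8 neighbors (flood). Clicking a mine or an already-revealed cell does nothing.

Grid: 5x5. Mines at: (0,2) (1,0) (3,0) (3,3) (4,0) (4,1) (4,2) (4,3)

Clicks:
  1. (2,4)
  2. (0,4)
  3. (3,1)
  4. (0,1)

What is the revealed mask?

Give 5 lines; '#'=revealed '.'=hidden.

Answer: .#.##
...##
...##
.#...
.....

Derivation:
Click 1 (2,4) count=1: revealed 1 new [(2,4)] -> total=1
Click 2 (0,4) count=0: revealed 5 new [(0,3) (0,4) (1,3) (1,4) (2,3)] -> total=6
Click 3 (3,1) count=4: revealed 1 new [(3,1)] -> total=7
Click 4 (0,1) count=2: revealed 1 new [(0,1)] -> total=8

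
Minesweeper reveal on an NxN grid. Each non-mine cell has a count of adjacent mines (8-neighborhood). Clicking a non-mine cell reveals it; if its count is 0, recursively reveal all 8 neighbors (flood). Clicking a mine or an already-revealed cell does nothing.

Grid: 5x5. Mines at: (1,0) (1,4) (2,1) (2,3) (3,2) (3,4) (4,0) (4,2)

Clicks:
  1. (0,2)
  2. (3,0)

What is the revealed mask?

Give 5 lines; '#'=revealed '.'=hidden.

Click 1 (0,2) count=0: revealed 6 new [(0,1) (0,2) (0,3) (1,1) (1,2) (1,3)] -> total=6
Click 2 (3,0) count=2: revealed 1 new [(3,0)] -> total=7

Answer: .###.
.###.
.....
#....
.....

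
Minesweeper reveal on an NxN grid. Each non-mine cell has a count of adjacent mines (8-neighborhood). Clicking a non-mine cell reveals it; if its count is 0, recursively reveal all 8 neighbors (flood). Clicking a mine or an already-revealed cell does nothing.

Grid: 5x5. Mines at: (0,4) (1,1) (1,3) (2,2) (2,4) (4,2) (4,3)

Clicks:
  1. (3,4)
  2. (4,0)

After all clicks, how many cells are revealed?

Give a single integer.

Answer: 7

Derivation:
Click 1 (3,4) count=2: revealed 1 new [(3,4)] -> total=1
Click 2 (4,0) count=0: revealed 6 new [(2,0) (2,1) (3,0) (3,1) (4,0) (4,1)] -> total=7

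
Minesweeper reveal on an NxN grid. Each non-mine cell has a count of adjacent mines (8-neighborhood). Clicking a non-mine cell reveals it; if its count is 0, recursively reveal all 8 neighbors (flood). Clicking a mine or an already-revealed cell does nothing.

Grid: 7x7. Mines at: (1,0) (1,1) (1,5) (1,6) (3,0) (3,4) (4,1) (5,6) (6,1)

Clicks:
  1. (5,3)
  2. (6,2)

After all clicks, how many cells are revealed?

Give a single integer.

Click 1 (5,3) count=0: revealed 12 new [(4,2) (4,3) (4,4) (4,5) (5,2) (5,3) (5,4) (5,5) (6,2) (6,3) (6,4) (6,5)] -> total=12
Click 2 (6,2) count=1: revealed 0 new [(none)] -> total=12

Answer: 12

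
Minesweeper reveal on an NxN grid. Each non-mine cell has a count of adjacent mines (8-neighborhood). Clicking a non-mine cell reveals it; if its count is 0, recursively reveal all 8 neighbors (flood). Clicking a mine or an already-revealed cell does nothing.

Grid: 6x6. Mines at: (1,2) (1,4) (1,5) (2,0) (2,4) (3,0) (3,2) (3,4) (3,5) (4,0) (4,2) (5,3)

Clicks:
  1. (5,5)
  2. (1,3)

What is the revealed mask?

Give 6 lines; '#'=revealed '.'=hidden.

Click 1 (5,5) count=0: revealed 4 new [(4,4) (4,5) (5,4) (5,5)] -> total=4
Click 2 (1,3) count=3: revealed 1 new [(1,3)] -> total=5

Answer: ......
...#..
......
......
....##
....##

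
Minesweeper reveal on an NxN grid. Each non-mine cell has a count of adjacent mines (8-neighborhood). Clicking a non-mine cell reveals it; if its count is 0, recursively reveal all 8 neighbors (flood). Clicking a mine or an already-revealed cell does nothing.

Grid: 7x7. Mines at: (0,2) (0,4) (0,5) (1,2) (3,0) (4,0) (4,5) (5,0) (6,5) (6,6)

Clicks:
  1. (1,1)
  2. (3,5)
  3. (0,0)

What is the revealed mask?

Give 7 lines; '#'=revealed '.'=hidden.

Click 1 (1,1) count=2: revealed 1 new [(1,1)] -> total=1
Click 2 (3,5) count=1: revealed 1 new [(3,5)] -> total=2
Click 3 (0,0) count=0: revealed 5 new [(0,0) (0,1) (1,0) (2,0) (2,1)] -> total=7

Answer: ##.....
##.....
##.....
.....#.
.......
.......
.......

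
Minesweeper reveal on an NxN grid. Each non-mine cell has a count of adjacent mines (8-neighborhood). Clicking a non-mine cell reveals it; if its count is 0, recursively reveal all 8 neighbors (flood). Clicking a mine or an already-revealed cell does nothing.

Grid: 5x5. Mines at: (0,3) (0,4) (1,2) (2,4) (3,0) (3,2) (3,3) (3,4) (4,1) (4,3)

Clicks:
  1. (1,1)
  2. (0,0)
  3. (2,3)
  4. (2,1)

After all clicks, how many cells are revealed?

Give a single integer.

Answer: 7

Derivation:
Click 1 (1,1) count=1: revealed 1 new [(1,1)] -> total=1
Click 2 (0,0) count=0: revealed 5 new [(0,0) (0,1) (1,0) (2,0) (2,1)] -> total=6
Click 3 (2,3) count=5: revealed 1 new [(2,3)] -> total=7
Click 4 (2,1) count=3: revealed 0 new [(none)] -> total=7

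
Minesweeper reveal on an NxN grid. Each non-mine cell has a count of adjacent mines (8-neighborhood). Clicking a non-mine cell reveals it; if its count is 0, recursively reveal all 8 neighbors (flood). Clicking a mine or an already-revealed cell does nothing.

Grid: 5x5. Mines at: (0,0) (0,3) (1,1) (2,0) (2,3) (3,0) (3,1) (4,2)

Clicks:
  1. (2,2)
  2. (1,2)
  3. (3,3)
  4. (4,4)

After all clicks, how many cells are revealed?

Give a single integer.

Click 1 (2,2) count=3: revealed 1 new [(2,2)] -> total=1
Click 2 (1,2) count=3: revealed 1 new [(1,2)] -> total=2
Click 3 (3,3) count=2: revealed 1 new [(3,3)] -> total=3
Click 4 (4,4) count=0: revealed 3 new [(3,4) (4,3) (4,4)] -> total=6

Answer: 6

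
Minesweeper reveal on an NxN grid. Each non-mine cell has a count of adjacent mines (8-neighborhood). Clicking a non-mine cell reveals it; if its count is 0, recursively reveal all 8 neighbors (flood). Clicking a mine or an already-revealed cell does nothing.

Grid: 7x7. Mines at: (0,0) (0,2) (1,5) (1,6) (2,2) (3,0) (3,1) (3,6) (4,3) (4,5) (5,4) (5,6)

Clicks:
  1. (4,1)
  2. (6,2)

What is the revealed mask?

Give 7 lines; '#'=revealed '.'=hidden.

Answer: .......
.......
.......
.......
###....
####...
####...

Derivation:
Click 1 (4,1) count=2: revealed 1 new [(4,1)] -> total=1
Click 2 (6,2) count=0: revealed 10 new [(4,0) (4,2) (5,0) (5,1) (5,2) (5,3) (6,0) (6,1) (6,2) (6,3)] -> total=11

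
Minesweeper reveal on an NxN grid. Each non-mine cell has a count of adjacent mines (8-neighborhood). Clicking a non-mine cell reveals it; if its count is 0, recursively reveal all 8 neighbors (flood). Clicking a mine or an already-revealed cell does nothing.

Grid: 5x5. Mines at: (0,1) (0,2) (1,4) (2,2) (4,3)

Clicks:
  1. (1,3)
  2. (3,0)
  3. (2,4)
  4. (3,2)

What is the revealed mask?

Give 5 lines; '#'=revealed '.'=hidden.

Answer: .....
##.#.
##..#
###..
###..

Derivation:
Click 1 (1,3) count=3: revealed 1 new [(1,3)] -> total=1
Click 2 (3,0) count=0: revealed 10 new [(1,0) (1,1) (2,0) (2,1) (3,0) (3,1) (3,2) (4,0) (4,1) (4,2)] -> total=11
Click 3 (2,4) count=1: revealed 1 new [(2,4)] -> total=12
Click 4 (3,2) count=2: revealed 0 new [(none)] -> total=12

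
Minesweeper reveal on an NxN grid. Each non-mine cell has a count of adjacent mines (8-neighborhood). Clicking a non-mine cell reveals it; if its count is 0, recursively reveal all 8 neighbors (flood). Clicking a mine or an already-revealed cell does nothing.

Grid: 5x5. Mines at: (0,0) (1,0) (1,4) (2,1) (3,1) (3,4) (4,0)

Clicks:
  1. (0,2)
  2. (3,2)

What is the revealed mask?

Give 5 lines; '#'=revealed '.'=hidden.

Click 1 (0,2) count=0: revealed 6 new [(0,1) (0,2) (0,3) (1,1) (1,2) (1,3)] -> total=6
Click 2 (3,2) count=2: revealed 1 new [(3,2)] -> total=7

Answer: .###.
.###.
.....
..#..
.....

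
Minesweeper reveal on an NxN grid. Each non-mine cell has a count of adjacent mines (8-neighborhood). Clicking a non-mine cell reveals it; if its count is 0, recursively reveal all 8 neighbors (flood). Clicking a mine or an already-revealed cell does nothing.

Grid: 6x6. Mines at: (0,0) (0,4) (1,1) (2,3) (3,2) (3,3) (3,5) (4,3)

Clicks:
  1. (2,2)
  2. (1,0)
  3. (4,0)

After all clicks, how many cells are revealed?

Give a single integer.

Click 1 (2,2) count=4: revealed 1 new [(2,2)] -> total=1
Click 2 (1,0) count=2: revealed 1 new [(1,0)] -> total=2
Click 3 (4,0) count=0: revealed 10 new [(2,0) (2,1) (3,0) (3,1) (4,0) (4,1) (4,2) (5,0) (5,1) (5,2)] -> total=12

Answer: 12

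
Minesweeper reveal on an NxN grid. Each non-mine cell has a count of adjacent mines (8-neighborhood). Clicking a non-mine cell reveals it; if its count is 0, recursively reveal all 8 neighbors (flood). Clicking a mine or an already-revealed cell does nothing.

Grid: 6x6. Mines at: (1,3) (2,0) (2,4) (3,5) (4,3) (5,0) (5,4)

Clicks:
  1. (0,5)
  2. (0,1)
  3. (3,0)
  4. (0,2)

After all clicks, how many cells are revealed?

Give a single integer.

Answer: 11

Derivation:
Click 1 (0,5) count=0: revealed 4 new [(0,4) (0,5) (1,4) (1,5)] -> total=4
Click 2 (0,1) count=0: revealed 6 new [(0,0) (0,1) (0,2) (1,0) (1,1) (1,2)] -> total=10
Click 3 (3,0) count=1: revealed 1 new [(3,0)] -> total=11
Click 4 (0,2) count=1: revealed 0 new [(none)] -> total=11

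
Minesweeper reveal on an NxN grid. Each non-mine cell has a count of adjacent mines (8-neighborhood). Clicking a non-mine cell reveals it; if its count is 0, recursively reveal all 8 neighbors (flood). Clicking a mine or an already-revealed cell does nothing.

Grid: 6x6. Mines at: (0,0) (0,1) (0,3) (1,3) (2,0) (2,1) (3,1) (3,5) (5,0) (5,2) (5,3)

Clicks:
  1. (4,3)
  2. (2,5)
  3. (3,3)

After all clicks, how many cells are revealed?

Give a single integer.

Click 1 (4,3) count=2: revealed 1 new [(4,3)] -> total=1
Click 2 (2,5) count=1: revealed 1 new [(2,5)] -> total=2
Click 3 (3,3) count=0: revealed 8 new [(2,2) (2,3) (2,4) (3,2) (3,3) (3,4) (4,2) (4,4)] -> total=10

Answer: 10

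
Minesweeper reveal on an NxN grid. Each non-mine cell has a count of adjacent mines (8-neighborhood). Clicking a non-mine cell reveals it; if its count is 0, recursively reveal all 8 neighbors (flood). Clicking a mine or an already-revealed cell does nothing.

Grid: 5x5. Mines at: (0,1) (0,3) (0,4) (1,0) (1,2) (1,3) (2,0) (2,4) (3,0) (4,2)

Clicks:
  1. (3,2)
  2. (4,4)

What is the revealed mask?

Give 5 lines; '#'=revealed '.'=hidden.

Answer: .....
.....
.....
..###
...##

Derivation:
Click 1 (3,2) count=1: revealed 1 new [(3,2)] -> total=1
Click 2 (4,4) count=0: revealed 4 new [(3,3) (3,4) (4,3) (4,4)] -> total=5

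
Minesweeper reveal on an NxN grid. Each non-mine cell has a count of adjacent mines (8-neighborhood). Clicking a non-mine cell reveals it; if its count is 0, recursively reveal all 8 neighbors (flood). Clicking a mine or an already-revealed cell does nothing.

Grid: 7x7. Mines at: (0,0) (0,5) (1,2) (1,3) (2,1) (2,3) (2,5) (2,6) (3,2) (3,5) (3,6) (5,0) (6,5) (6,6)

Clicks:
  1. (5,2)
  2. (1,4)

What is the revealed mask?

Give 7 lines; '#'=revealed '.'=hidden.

Answer: .......
....#..
.......
.......
.####..
.####..
.####..

Derivation:
Click 1 (5,2) count=0: revealed 12 new [(4,1) (4,2) (4,3) (4,4) (5,1) (5,2) (5,3) (5,4) (6,1) (6,2) (6,3) (6,4)] -> total=12
Click 2 (1,4) count=4: revealed 1 new [(1,4)] -> total=13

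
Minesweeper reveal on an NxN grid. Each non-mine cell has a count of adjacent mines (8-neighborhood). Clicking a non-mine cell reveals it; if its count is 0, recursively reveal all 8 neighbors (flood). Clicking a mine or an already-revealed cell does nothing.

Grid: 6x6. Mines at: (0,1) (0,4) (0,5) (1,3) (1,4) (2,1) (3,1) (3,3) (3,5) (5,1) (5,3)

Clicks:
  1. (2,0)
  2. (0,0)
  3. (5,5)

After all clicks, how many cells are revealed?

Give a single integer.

Click 1 (2,0) count=2: revealed 1 new [(2,0)] -> total=1
Click 2 (0,0) count=1: revealed 1 new [(0,0)] -> total=2
Click 3 (5,5) count=0: revealed 4 new [(4,4) (4,5) (5,4) (5,5)] -> total=6

Answer: 6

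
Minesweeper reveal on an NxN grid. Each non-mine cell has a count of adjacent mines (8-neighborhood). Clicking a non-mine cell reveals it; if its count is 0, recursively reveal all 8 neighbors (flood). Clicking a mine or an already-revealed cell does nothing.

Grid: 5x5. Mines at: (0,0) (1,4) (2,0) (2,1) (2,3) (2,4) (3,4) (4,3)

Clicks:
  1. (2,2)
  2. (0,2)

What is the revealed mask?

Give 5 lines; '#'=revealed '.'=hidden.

Answer: .###.
.###.
..#..
.....
.....

Derivation:
Click 1 (2,2) count=2: revealed 1 new [(2,2)] -> total=1
Click 2 (0,2) count=0: revealed 6 new [(0,1) (0,2) (0,3) (1,1) (1,2) (1,3)] -> total=7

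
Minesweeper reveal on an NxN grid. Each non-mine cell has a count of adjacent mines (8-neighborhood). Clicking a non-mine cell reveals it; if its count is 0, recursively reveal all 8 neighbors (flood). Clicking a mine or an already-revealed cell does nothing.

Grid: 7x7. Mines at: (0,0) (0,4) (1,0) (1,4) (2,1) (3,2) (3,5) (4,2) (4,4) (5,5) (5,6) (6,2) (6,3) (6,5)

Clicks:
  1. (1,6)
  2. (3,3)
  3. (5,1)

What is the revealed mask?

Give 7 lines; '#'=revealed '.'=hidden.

Click 1 (1,6) count=0: revealed 6 new [(0,5) (0,6) (1,5) (1,6) (2,5) (2,6)] -> total=6
Click 2 (3,3) count=3: revealed 1 new [(3,3)] -> total=7
Click 3 (5,1) count=2: revealed 1 new [(5,1)] -> total=8

Answer: .....##
.....##
.....##
...#...
.......
.#.....
.......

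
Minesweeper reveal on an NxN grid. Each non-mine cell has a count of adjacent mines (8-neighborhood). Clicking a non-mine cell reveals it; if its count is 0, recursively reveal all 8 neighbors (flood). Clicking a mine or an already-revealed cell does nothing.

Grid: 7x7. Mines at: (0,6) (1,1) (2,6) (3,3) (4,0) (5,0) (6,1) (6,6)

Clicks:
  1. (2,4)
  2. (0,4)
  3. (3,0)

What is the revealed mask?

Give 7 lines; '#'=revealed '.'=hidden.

Click 1 (2,4) count=1: revealed 1 new [(2,4)] -> total=1
Click 2 (0,4) count=0: revealed 11 new [(0,2) (0,3) (0,4) (0,5) (1,2) (1,3) (1,4) (1,5) (2,2) (2,3) (2,5)] -> total=12
Click 3 (3,0) count=1: revealed 1 new [(3,0)] -> total=13

Answer: ..####.
..####.
..####.
#......
.......
.......
.......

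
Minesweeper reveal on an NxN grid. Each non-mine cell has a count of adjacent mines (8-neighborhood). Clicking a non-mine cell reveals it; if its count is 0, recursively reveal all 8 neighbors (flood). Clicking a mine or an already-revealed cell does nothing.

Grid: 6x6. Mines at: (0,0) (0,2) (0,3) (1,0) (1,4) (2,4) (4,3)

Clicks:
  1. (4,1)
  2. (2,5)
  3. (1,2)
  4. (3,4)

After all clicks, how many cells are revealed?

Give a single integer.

Answer: 19

Derivation:
Click 1 (4,1) count=0: revealed 17 new [(1,1) (1,2) (1,3) (2,0) (2,1) (2,2) (2,3) (3,0) (3,1) (3,2) (3,3) (4,0) (4,1) (4,2) (5,0) (5,1) (5,2)] -> total=17
Click 2 (2,5) count=2: revealed 1 new [(2,5)] -> total=18
Click 3 (1,2) count=2: revealed 0 new [(none)] -> total=18
Click 4 (3,4) count=2: revealed 1 new [(3,4)] -> total=19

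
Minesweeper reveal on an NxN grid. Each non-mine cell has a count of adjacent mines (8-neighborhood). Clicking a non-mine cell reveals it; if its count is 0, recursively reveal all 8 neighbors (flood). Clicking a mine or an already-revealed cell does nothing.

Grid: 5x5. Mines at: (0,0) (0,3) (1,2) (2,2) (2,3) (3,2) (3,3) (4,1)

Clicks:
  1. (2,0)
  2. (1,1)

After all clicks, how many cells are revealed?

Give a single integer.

Click 1 (2,0) count=0: revealed 6 new [(1,0) (1,1) (2,0) (2,1) (3,0) (3,1)] -> total=6
Click 2 (1,1) count=3: revealed 0 new [(none)] -> total=6

Answer: 6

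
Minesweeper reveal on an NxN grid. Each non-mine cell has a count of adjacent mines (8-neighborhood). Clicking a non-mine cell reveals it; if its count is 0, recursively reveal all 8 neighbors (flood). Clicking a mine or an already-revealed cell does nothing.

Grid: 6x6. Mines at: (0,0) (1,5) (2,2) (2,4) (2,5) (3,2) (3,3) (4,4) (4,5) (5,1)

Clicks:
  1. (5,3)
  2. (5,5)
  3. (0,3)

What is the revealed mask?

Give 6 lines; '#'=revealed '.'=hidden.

Click 1 (5,3) count=1: revealed 1 new [(5,3)] -> total=1
Click 2 (5,5) count=2: revealed 1 new [(5,5)] -> total=2
Click 3 (0,3) count=0: revealed 8 new [(0,1) (0,2) (0,3) (0,4) (1,1) (1,2) (1,3) (1,4)] -> total=10

Answer: .####.
.####.
......
......
......
...#.#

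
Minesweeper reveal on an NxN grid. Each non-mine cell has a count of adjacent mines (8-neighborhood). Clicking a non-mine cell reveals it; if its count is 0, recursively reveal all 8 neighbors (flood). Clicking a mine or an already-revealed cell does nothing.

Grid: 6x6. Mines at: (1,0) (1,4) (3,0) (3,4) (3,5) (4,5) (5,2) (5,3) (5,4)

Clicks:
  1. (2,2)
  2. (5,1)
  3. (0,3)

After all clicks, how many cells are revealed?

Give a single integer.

Click 1 (2,2) count=0: revealed 15 new [(0,1) (0,2) (0,3) (1,1) (1,2) (1,3) (2,1) (2,2) (2,3) (3,1) (3,2) (3,3) (4,1) (4,2) (4,3)] -> total=15
Click 2 (5,1) count=1: revealed 1 new [(5,1)] -> total=16
Click 3 (0,3) count=1: revealed 0 new [(none)] -> total=16

Answer: 16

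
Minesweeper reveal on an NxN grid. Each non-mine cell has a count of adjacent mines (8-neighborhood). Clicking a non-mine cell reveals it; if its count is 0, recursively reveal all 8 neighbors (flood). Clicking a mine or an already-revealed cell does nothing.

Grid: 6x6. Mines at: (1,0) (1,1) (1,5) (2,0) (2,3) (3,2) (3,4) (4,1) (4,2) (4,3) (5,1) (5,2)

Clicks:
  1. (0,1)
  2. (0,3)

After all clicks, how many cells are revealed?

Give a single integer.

Click 1 (0,1) count=2: revealed 1 new [(0,1)] -> total=1
Click 2 (0,3) count=0: revealed 6 new [(0,2) (0,3) (0,4) (1,2) (1,3) (1,4)] -> total=7

Answer: 7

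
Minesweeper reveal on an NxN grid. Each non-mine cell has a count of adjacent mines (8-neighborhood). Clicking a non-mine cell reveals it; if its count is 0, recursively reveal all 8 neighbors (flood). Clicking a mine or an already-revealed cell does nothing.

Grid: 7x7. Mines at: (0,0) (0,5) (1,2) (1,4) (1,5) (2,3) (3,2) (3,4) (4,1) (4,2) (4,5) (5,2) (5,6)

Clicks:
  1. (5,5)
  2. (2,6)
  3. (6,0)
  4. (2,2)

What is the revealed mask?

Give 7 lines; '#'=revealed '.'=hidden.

Answer: .......
.......
..#...#
.......
.......
##...#.
##.....

Derivation:
Click 1 (5,5) count=2: revealed 1 new [(5,5)] -> total=1
Click 2 (2,6) count=1: revealed 1 new [(2,6)] -> total=2
Click 3 (6,0) count=0: revealed 4 new [(5,0) (5,1) (6,0) (6,1)] -> total=6
Click 4 (2,2) count=3: revealed 1 new [(2,2)] -> total=7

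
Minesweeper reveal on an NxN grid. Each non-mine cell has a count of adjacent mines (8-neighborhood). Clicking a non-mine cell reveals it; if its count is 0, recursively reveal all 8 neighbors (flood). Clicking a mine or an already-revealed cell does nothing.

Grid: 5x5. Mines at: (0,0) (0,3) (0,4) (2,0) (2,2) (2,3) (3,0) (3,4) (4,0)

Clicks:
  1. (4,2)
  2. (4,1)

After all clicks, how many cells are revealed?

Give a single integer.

Click 1 (4,2) count=0: revealed 6 new [(3,1) (3,2) (3,3) (4,1) (4,2) (4,3)] -> total=6
Click 2 (4,1) count=2: revealed 0 new [(none)] -> total=6

Answer: 6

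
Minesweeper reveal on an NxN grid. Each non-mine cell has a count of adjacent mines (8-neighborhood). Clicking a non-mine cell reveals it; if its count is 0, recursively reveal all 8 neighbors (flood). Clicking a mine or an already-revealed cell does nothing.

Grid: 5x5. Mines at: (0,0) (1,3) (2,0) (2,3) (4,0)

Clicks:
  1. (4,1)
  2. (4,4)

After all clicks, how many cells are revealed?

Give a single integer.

Click 1 (4,1) count=1: revealed 1 new [(4,1)] -> total=1
Click 2 (4,4) count=0: revealed 7 new [(3,1) (3,2) (3,3) (3,4) (4,2) (4,3) (4,4)] -> total=8

Answer: 8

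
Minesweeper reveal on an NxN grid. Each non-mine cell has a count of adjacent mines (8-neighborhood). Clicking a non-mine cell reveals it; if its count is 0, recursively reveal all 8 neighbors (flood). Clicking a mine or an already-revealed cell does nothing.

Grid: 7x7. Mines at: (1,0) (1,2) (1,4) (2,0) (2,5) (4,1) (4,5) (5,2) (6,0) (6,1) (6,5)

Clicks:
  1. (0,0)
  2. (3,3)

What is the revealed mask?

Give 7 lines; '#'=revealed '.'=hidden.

Click 1 (0,0) count=1: revealed 1 new [(0,0)] -> total=1
Click 2 (3,3) count=0: revealed 9 new [(2,2) (2,3) (2,4) (3,2) (3,3) (3,4) (4,2) (4,3) (4,4)] -> total=10

Answer: #......
.......
..###..
..###..
..###..
.......
.......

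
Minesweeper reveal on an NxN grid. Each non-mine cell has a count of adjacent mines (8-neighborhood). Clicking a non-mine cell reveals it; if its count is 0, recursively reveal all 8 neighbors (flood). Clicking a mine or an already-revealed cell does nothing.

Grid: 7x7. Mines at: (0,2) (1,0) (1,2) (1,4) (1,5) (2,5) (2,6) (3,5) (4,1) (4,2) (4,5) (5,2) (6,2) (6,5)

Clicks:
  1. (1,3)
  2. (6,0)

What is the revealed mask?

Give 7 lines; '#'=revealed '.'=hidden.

Answer: .......
...#...
.......
.......
.......
##.....
##.....

Derivation:
Click 1 (1,3) count=3: revealed 1 new [(1,3)] -> total=1
Click 2 (6,0) count=0: revealed 4 new [(5,0) (5,1) (6,0) (6,1)] -> total=5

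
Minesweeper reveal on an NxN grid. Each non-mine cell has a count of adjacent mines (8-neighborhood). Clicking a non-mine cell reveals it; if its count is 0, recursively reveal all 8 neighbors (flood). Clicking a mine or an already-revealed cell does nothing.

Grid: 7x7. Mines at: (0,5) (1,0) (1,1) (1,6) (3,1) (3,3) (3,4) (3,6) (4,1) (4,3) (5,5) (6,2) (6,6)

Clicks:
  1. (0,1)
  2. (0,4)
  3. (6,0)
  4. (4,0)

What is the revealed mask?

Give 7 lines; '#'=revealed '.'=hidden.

Click 1 (0,1) count=2: revealed 1 new [(0,1)] -> total=1
Click 2 (0,4) count=1: revealed 1 new [(0,4)] -> total=2
Click 3 (6,0) count=0: revealed 4 new [(5,0) (5,1) (6,0) (6,1)] -> total=6
Click 4 (4,0) count=2: revealed 1 new [(4,0)] -> total=7

Answer: .#..#..
.......
.......
.......
#......
##.....
##.....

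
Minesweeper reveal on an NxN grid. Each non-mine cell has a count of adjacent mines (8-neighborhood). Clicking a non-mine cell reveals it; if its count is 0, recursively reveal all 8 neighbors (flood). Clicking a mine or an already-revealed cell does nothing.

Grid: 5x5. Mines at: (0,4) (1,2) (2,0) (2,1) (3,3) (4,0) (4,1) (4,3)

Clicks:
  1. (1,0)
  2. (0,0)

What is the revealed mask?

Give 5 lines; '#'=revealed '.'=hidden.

Answer: ##...
##...
.....
.....
.....

Derivation:
Click 1 (1,0) count=2: revealed 1 new [(1,0)] -> total=1
Click 2 (0,0) count=0: revealed 3 new [(0,0) (0,1) (1,1)] -> total=4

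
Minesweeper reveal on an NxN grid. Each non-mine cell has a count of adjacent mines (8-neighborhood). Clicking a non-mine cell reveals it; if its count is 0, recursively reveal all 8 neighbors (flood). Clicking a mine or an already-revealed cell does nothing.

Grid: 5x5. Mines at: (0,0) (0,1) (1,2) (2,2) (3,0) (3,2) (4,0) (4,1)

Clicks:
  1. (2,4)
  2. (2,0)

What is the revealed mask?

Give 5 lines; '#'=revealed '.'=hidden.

Click 1 (2,4) count=0: revealed 10 new [(0,3) (0,4) (1,3) (1,4) (2,3) (2,4) (3,3) (3,4) (4,3) (4,4)] -> total=10
Click 2 (2,0) count=1: revealed 1 new [(2,0)] -> total=11

Answer: ...##
...##
#..##
...##
...##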